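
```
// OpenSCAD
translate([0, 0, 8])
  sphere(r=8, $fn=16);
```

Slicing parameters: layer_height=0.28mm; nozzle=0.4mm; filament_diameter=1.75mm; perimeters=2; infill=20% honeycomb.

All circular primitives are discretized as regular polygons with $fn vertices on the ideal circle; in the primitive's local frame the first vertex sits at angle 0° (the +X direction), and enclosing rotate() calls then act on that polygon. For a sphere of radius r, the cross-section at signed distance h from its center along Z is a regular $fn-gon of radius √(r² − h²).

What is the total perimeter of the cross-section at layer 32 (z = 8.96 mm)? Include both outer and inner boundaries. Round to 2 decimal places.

At z = 8.96 mm: the r=8 sphere contributes a regular 16-gon of circumradius √(8²−0.96²) = 7.942 (perimeter = 2·16·7.942·sin(180°/16) = 49.58 mm). Overall, the cross-section is a single solid region. Total boundary length (outer) = 49.58 mm.

49.58 mm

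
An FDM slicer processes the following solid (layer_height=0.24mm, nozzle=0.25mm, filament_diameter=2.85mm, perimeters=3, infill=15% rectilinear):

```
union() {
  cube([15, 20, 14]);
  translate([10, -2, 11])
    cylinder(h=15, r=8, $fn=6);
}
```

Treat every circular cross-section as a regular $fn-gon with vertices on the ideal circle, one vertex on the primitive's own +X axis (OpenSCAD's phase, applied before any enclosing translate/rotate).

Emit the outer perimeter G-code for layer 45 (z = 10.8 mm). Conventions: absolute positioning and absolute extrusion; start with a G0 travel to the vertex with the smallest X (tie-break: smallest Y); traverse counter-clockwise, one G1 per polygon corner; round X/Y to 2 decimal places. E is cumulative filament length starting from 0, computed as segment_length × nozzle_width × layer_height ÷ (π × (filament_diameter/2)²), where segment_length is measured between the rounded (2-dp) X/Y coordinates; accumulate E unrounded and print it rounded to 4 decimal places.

G0 X0.00 Y0.00 Z10.80
G1 X15.00 Y0.00 E0.1411
G1 X15.00 Y20.00 E0.3292
G1 X0.00 Y20.00 E0.4703
G1 X0.00 Y0.00 E0.6584

At z = 10.8 mm: the 15×20 cube contributes its full rectangle; the cylinder at (10, -2) does not reach this height (z outside [11, 26]); Merging all regions: only the 15×20 cube is present, so the union is just that shape — 1 connected region. The outline is a single polygon with 4 vertices. Extrusion per mm of travel: 0.25 × 0.24 / (π × 1.425²) = 0.009405. Accumulating E over each segment gives final E = 0.6584.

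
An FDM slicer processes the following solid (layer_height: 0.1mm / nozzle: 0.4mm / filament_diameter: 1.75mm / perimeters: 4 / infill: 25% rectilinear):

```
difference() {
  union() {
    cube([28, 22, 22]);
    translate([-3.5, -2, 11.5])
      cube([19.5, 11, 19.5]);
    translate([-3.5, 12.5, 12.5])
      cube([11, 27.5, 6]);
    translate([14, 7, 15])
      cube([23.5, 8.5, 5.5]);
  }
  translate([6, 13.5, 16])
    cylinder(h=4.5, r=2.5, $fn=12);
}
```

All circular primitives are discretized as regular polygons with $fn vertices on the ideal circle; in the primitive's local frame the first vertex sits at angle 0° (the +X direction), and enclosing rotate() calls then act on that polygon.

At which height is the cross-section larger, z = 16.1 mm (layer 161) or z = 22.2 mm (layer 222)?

layer 161 (z = 16.1 mm)

Layer 161 (z = 16.1): the 28×22 cube contributes its full rectangle (area 616.00 mm²); the 19.5×11 cube at (-3.5, -2) contributes its full rectangle (area 214.50 mm²); the cube at (-3.5, 12.5) is present — its section is the full 11×27.5 rectangle (area 302.50 mm²); the cube at (14, 7) (footprint 23.5×8.5) is included at this height (area 199.75 mm²); Combining (union): the regions partially overlap — summed areas 1332.75 mm² minus the doubly-counted overlap 334.25 mm² gives 998.50 mm² — area = 998.50 mm²; the r=2.5 cylinder at (6, 13.5) gives a regular 12-gon of circumradius 2.5 (constant along its height) (area = (12/2)·2.500²·sin(360°/12) = 18.75 mm²); Subtracting the remaining from the first: starting from the result so far (998.50 mm²), the r=2.5 cylinder at (6, 13.5) lies wholly inside it (removes its full 18.75 mm² and its 15.53 mm outline becomes a hole wall) — area = 979.75 mm². So its area = 979.75 mm². Layer 222 (z = 22.2): the cube is absent (z outside [0, 22]); the cube at (-3.5, -2) (footprint 19.5×11) is included at this height (area 214.50 mm²); the cube at (-3.5, 12.5) is absent (z outside [12.5, 18.5]); the cube at (14, 7) does not reach this height (z outside [15, 20.5]); Taking the union: only the 19.5×11 cube at (-3.5, -2) is present, so the union is just that shape — area = 214.50 mm²; the cylinder at (6, 13.5) is absent (z outside [16, 20.5]); Subtracting the remaining from the first: none of the subtracted shapes is present at this height, so that combined region is unchanged — area = 214.50 mm². So its area = 214.50 mm². Layer 161 is larger (979.75 vs 214.50 mm²).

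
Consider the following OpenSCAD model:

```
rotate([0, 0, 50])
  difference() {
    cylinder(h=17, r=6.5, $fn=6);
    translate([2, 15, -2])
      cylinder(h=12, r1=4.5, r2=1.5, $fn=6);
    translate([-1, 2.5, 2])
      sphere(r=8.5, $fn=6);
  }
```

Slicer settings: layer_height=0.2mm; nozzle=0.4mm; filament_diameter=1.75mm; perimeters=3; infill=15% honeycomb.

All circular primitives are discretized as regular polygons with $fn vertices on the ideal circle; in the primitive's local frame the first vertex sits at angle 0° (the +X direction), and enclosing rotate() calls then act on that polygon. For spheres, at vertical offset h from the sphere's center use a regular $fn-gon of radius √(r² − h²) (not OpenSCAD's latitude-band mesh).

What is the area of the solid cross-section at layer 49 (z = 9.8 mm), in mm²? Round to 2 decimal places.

At z = 9.8 mm: the r=6.5 cylinder gives a regular 6-gon of circumradius 6.5 (constant along its height) (area = (6/2)·6.500²·sin(360°/6) = 109.77 mm²); the cone at (2, 15): at t=0.983 of its height the radius interpolates to r₁+(r₂−r₁)t = 1.550, giving a regular 6-gon of that circumradius (area = (6/2)·1.550²·sin(360°/6) = 6.24 mm²); the r=8.5 sphere at (-1, 2.5) slices to a regular 6-gon of circumradius 3.378 (√(r²−h²) with h=7.8 from center) (area = (6/2)·3.378²·sin(360°/6) = 29.64 mm²); After the difference (first − rest): starting from the r=6.5 cylinder (109.77 mm²), the cone at (2, 15) misses the remaining region (no effect); the r=8.5 sphere at (-1, 2.5) lies wholly inside it (removes its full 29.64 mm² and its 20.27 mm outline becomes a hole wall) — area = 80.12 mm²; (rotated 50° about Z; rotation is an isometry so areas/perimeters/island counts are preserved). Overall, the cross-section is one region with 1 hole. Net area = 80.12 mm².

80.12 mm²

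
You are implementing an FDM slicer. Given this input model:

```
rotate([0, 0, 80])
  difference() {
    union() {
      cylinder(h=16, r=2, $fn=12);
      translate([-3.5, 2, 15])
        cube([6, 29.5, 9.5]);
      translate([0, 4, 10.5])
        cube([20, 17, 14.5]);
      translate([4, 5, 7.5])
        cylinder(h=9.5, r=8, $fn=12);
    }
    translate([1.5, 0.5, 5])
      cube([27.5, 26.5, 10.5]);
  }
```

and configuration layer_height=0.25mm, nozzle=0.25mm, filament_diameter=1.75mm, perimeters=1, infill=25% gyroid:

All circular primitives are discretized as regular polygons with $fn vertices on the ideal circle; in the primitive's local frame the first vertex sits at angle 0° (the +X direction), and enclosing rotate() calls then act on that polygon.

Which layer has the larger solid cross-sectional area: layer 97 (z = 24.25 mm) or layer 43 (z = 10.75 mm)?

layer 97 (z = 24.25 mm)

Layer 97 (z = 24.25): the cylinder is not intersected at this z (z outside [0, 16]); the 6×29.5 cube at (-3.5, 2) contributes its full rectangle (area 177.00 mm²); the cube at (0, 4) (footprint 20×17) is included at this height (area 340.00 mm²); the cylinder at (4, 5) does not reach this height (z outside [7.5, 17]); Combining (union): the regions partially overlap — summed areas 517.00 mm² minus the doubly-counted overlap 42.50 mm² gives 474.50 mm² — area = 474.50 mm²; the cube at (1.5, 0.5) does not reach this height (z outside [5, 15.5]); Taking the first minus the rest: none of the subtracted shapes is present at this height, so that combined region is unchanged — area = 474.50 mm²; (whole slice rotated 80° about Z — lengths, areas and connectivity unchanged). So its area = 474.50 mm². Layer 43 (z = 10.75): the r=2 cylinder gives a regular 12-gon of circumradius 2 (constant along its height) (area = (12/2)·2.000²·sin(360°/12) = 12.00 mm²); the cube at (-3.5, 2) is not intersected at this z (z outside [15, 24.5]); the cube at (0, 4) is present — its section is the full 20×17 rectangle (area 340.00 mm²); the cylinder at (4, 5): section is a regular 12-gon, circumradius r=8 (area = (12/2)·8.000²·sin(360°/12) = 192.00 mm²); Combining (union): the regions partially overlap — summed areas 544.00 mm² minus the doubly-counted overlap 100.57 mm² gives 443.43 mm² — area = 443.43 mm²; the cube at (1.5, 0.5) (footprint 27.5×26.5) is included at this height (area 728.75 mm²); After the difference (first − rest): starting from the result so far (443.43 mm²), the 27.5×26.5 cube at (1.5, 0.5) partially overlaps it — only the 348.58 mm² overlap (of its 728.75 mm²) is removed, clipping the outline — area = 94.85 mm²; (whole slice rotated 80° about Z — lengths, areas and connectivity unchanged). So its area = 94.85 mm². Layer 97 is larger (474.50 vs 94.85 mm²).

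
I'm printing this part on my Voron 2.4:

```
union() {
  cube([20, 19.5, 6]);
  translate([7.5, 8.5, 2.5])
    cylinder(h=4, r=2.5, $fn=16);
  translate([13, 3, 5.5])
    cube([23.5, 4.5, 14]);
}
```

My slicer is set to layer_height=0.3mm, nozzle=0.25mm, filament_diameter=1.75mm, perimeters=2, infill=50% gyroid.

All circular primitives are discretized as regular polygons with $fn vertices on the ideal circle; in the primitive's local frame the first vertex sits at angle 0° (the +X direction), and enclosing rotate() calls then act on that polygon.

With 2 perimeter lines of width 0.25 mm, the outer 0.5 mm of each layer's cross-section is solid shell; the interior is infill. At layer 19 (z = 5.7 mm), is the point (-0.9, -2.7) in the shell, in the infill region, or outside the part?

At z = 5.7 mm: the cube is present — its section is the full 20×19.5 rectangle; the r=2.5 cylinder at (7.5, 8.5) contributes a regular 16-gon of circumradius 2.5; the 23.5×4.5 cube at (13, 3) contributes its full rectangle; Merging all regions: the regions partially overlap (shared area 50.63 mm²), so overlapping operands fuse into one piece — 1 connected region. Overall, the cross-section is a single solid region. The nearest boundary edge runs (20.00, 0.00)→(0.00, 0.00); distance from the point to it = 2.85 mm. The point is not inside any of the regions above, so it lies outside the cross-section (2.85 mm from the nearest boundary).

outside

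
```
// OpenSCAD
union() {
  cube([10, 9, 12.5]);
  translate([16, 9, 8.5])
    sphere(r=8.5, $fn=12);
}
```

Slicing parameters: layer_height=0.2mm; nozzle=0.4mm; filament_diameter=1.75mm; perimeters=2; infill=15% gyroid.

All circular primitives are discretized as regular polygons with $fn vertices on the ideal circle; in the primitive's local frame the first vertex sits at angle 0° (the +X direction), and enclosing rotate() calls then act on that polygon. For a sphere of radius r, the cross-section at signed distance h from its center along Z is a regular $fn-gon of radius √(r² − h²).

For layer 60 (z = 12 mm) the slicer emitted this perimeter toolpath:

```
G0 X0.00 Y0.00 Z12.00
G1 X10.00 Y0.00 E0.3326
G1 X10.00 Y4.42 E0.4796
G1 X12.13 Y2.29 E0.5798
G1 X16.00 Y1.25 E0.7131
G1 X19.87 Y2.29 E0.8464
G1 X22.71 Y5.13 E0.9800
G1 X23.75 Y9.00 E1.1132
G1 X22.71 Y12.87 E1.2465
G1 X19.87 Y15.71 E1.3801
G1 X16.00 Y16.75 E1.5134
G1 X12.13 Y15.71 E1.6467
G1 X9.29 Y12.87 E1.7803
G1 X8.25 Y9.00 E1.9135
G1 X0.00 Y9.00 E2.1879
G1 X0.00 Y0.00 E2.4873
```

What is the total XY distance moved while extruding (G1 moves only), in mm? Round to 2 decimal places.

Sum the Euclidean lengths of each G1 segment: total = 74.78 mm.

74.78 mm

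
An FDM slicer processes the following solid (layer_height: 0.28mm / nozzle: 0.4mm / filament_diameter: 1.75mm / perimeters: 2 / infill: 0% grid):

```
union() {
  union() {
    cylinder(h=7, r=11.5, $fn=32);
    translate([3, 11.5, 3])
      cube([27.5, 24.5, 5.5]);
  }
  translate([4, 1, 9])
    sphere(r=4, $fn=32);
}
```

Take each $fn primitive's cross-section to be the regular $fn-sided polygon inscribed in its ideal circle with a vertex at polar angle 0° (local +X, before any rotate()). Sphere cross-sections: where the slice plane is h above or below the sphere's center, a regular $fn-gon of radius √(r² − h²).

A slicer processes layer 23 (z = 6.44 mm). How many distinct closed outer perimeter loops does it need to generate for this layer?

At z = 6.44 mm: the r=11.5 cylinder contributes a regular 32-gon of circumradius 11.5; the cube at (3, 11.5) (footprint 27.5×24.5) is included at this height; Combining (union): the 2 present regions are separate (no shared area or edge), so areas and boundary lengths simply add and each stays a separate island — 2 connected regions; the r=4 sphere at (4, 1) contributes a regular 32-gon of circumradius √(4²−2.56²) = 3.073; Combining (union): the r=4 sphere at (4, 1) lies entirely inside the result so far, so the union is just the result so far — 2 connected regions. The result has 2 disconnected regions.

2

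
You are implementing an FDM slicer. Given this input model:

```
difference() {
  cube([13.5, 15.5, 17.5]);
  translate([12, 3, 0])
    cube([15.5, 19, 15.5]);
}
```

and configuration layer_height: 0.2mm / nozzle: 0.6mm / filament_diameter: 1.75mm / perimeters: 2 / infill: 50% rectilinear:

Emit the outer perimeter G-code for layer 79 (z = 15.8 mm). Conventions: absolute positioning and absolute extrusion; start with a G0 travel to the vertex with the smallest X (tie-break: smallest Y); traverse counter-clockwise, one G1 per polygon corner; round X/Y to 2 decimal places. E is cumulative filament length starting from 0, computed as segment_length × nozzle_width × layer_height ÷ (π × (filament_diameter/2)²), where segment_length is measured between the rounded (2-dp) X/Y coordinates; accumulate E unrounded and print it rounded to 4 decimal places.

G0 X0.00 Y0.00 Z15.80
G1 X13.50 Y0.00 E0.6735
G1 X13.50 Y15.50 E1.4468
G1 X0.00 Y15.50 E2.1203
G1 X0.00 Y0.00 E2.8936

At z = 15.8 mm: the cube (footprint 13.5×15.5) is included at this height; the cube at (12, 3) is absent (z outside [0, 15.5]); After the difference (first − rest): none of the subtracted shapes is present at this height, so the 13.5×15.5 cube is unchanged — 1 connected region. The outline is a single polygon with 4 vertices. Extrusion per mm of travel: 0.6 × 0.2 / (π × 0.875²) = 0.049890. Accumulating E over each segment gives final E = 2.8936.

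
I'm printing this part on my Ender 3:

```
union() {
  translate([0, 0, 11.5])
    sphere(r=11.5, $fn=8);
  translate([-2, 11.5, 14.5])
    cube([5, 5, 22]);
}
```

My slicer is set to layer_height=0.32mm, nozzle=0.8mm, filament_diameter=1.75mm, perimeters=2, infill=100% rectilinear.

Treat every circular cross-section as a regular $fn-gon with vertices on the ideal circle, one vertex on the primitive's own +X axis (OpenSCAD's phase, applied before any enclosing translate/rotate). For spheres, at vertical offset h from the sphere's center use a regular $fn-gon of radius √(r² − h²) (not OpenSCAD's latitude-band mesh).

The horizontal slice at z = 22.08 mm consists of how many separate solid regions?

2

At z = 22.08 mm: the r=11.5 sphere slices to a regular 8-gon of circumradius 4.507 (√(r²−h²) with h=10.58 from center); the 5×5 cube at (-2, 11.5) contributes its full rectangle; Taking the union: the 2 present regions are separate (no shared area or edge), so areas and boundary lengths simply add and each stays a separate island — 2 connected regions. The result has 2 disconnected regions.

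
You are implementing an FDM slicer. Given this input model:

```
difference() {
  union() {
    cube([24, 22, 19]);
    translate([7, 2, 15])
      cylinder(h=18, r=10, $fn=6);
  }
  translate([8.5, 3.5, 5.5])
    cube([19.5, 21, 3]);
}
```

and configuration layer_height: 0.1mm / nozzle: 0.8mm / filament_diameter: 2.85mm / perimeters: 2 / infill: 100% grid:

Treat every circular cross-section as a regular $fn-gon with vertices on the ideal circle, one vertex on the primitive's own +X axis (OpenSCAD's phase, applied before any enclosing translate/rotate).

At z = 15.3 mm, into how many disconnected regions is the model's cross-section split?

1

At z = 15.3 mm: the cube is present — its section is the full 24×22 rectangle; the r=10 cylinder at (7, 2) gives a regular 6-gon of circumradius 10 (constant along its height); Taking the union: the regions partially overlap (shared area 154.95 mm²), so overlapping operands fuse into one piece — 1 connected region; the cube at (8.5, 3.5) does not reach this height (z outside [5.5, 8.5]); Taking the first minus the rest: none of the subtracted shapes is present at this height, so the result so far is unchanged — 1 connected region. The result has 1 disconnected region.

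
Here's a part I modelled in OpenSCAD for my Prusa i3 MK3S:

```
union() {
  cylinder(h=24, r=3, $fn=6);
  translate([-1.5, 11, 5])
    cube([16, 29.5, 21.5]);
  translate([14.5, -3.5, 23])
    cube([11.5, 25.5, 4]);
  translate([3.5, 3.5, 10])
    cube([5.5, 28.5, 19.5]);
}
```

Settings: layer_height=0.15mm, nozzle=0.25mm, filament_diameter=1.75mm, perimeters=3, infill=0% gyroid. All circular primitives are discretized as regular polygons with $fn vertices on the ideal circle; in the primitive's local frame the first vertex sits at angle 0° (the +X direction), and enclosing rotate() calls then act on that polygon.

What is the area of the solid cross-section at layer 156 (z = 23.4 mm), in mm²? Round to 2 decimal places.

At z = 23.4 mm: the r=3 cylinder contributes a regular 6-gon of circumradius 3 (area = (6/2)·3.000²·sin(360°/6) = 23.38 mm²); the cube at (-1.5, 11) is present — its section is the full 16×29.5 rectangle (area 472.00 mm²); the 11.5×25.5 cube at (14.5, -3.5) contributes its full rectangle (area 293.25 mm²); the cube at (3.5, 3.5) is present — its section is the full 5.5×28.5 rectangle (area 156.75 mm²); Taking the union: the regions partially overlap — summed areas 945.38 mm² minus the doubly-counted overlap 115.50 mm² gives 829.88 mm² — area = 829.88 mm². Overall, the cross-section has 2 separate islands. Net area = 829.88 mm².

829.88 mm²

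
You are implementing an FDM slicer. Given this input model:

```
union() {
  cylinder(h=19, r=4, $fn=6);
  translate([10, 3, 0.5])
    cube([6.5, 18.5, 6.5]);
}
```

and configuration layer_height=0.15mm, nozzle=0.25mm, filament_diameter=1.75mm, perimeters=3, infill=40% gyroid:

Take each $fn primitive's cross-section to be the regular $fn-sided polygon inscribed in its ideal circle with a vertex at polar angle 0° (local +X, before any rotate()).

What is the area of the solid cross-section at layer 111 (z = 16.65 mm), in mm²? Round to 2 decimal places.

At z = 16.65 mm: the cylinder: section is a regular 6-gon, circumradius r=4 (area = (6/2)·4.000²·sin(360°/6) = 41.57 mm²); the cube at (10, 3) does not reach this height (z outside [0.5, 7]); Merging all regions: only the r=4 cylinder is present, so the union is just that shape — area = 41.57 mm². Overall, the cross-section is a single solid region. Net area = 41.57 mm².

41.57 mm²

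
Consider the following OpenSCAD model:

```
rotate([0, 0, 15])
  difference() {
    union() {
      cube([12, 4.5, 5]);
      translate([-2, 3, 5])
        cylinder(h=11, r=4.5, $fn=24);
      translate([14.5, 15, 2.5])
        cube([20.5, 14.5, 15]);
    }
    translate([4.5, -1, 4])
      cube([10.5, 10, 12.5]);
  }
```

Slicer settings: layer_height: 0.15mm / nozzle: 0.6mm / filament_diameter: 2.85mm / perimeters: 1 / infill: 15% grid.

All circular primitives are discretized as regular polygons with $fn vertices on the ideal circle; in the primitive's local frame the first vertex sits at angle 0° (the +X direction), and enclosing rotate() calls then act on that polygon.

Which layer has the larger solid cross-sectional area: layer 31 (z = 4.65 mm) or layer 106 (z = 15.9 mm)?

layer 106 (z = 15.9 mm)

Layer 31 (z = 4.65): the cube (footprint 12×4.5) is included at this height (area 54.00 mm²); the cylinder at (-2, 3) is not intersected at this z (z outside [5, 16]); the 20.5×14.5 cube at (14.5, 15) contributes its full rectangle (area 297.25 mm²); Taking the union: the 2 present regions are separate (no shared area or edge), so areas and boundary lengths simply add and each stays a separate island — area = 351.25 mm²; the 10.5×10 cube at (4.5, -1) contributes its full rectangle (area 105.00 mm²); Subtracting the remaining from the first: starting from the result so far (351.25 mm²), the 10.5×10 cube at (4.5, -1) partially overlaps it — only the 33.75 mm² overlap (of its 105.00 mm²) is removed, clipping the outline — area = 317.50 mm²; (whole slice rotated 15° about Z — lengths, areas and connectivity unchanged). So its area = 317.50 mm². Layer 106 (z = 15.9): the cube is not intersected at this z (z outside [0, 5]); the r=4.5 cylinder at (-2, 3) gives a regular 24-gon of circumradius 4.5 (constant along its height) (area = (24/2)·4.500²·sin(360°/24) = 62.89 mm²); the 20.5×14.5 cube at (14.5, 15) contributes its full rectangle (area 297.25 mm²); Combining (union): the 2 present regions are separate (no shared area or edge), so areas and boundary lengths simply add and each stays a separate island — area = 360.14 mm²; the cube at (4.5, -1) (footprint 10.5×10) is included at this height (area 105.00 mm²); After the difference (first − rest): starting from the result so far (360.14 mm²), the 10.5×10 cube at (4.5, -1) misses the remaining region (no effect) — area = 360.14 mm²; (whole slice rotated 15° about Z — lengths, areas and connectivity unchanged). So its area = 360.14 mm². Layer 106 is larger (360.14 vs 317.50 mm²).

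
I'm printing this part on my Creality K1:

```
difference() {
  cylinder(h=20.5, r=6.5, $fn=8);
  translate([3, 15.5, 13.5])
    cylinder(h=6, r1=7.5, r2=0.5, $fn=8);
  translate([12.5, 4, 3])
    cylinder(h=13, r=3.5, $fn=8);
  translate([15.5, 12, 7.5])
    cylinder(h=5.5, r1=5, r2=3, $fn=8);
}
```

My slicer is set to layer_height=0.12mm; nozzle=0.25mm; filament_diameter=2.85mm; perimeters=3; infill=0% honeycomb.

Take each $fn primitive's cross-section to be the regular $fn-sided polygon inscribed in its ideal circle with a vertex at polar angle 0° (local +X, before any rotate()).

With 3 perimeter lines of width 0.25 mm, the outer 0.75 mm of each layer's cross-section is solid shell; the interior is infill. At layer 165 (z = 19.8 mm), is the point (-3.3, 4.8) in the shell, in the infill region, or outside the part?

shell

At z = 19.8 mm: the cylinder: section is a regular 8-gon, circumradius r=6.5; the cone at (3, 15.5) does not reach this height (z outside [13.5, 19.5]); the cylinder at (12.5, 4) is absent (z outside [3, 16]); the cone at (15.5, 12) does not reach this height (z outside [7.5, 13]); Taking the first minus the rest: none of the subtracted shapes is present at this height, so the r=6.5 cylinder is unchanged — 1 connected region. Overall, the cross-section is a single solid region. The nearest boundary edge runs (0.00, 6.50)→(-4.60, 4.60); distance from the point to it = 0.31 mm. The point is inside the cross-section, 0.31 mm from the nearest boundary — within the 0.75 mm shell band (3 × 0.25).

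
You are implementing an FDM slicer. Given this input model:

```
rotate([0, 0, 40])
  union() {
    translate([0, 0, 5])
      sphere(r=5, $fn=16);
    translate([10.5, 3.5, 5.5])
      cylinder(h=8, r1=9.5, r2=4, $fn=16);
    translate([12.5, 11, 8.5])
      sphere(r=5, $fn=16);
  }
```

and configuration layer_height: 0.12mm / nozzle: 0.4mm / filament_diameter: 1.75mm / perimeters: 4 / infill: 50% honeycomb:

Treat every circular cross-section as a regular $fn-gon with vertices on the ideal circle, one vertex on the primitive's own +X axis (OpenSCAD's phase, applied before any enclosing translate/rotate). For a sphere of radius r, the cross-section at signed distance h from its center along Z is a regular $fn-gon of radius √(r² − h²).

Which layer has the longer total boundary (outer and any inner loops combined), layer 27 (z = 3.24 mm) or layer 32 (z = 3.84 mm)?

Layer 27 (z = 3.24): the r=5 sphere contributes a regular 16-gon of circumradius √(5²−1.76²) = 4.680 (perimeter = 2·16·4.680·sin(180°/16) = 29.22 mm); the cone at (10.5, 3.5) does not reach this height (z outside [5.5, 13.5]); the sphere at (12.5, 11) does not reach this height (|z−center|=5.260 > r=5); Combining (union): only the r=5 sphere is present, so the union is just that shape — boundary = 29.22 mm; (rotated 40° about Z; rotation is an isometry so areas/perimeters/island counts are preserved). So its perimeter = 29.22 mm. Layer 32 (z = 3.84): the r=5 sphere slices to a regular 16-gon of circumradius 4.864 (√(r²−h²) with h=1.16 from center) (perimeter = 2·16·4.864·sin(180°/16) = 30.36 mm); the cone at (10.5, 3.5) is absent (z outside [5.5, 13.5]); the r=5 sphere at (12.5, 11) slices to a regular 16-gon of circumradius 1.812 (√(r²−h²) with h=4.66 from center) (perimeter = 2·16·1.812·sin(180°/16) = 11.31 mm); Merging all regions: the 2 present regions are separate (no shared area or edge), so areas and boundary lengths simply add and each stays a separate island — boundary = 41.68 mm; (whole slice rotated 40° about Z — lengths, areas and connectivity unchanged). So its perimeter = 41.68 mm. Layer 32 is larger (41.68 vs 29.22 mm).

layer 32 (z = 3.84 mm)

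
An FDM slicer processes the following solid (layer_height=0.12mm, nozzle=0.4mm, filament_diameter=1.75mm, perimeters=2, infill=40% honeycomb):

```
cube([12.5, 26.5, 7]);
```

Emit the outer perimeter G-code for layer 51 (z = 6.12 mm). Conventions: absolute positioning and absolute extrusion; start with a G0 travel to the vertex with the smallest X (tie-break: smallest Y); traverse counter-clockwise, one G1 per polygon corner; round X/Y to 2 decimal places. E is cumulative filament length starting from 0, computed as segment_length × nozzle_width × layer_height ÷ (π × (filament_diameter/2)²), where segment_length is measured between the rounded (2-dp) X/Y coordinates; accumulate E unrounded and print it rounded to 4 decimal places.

At z = 6.12 mm: the 12.5×26.5 cube contributes its full rectangle. The outline is a single polygon with 4 vertices. Extrusion per mm of travel: 0.4 × 0.12 / (π × 0.875²) = 0.019956. Accumulating E over each segment gives final E = 1.5566.

G0 X0.00 Y0.00 Z6.12
G1 X12.50 Y0.00 E0.2495
G1 X12.50 Y26.50 E0.7783
G1 X0.00 Y26.50 E1.0277
G1 X0.00 Y0.00 E1.5566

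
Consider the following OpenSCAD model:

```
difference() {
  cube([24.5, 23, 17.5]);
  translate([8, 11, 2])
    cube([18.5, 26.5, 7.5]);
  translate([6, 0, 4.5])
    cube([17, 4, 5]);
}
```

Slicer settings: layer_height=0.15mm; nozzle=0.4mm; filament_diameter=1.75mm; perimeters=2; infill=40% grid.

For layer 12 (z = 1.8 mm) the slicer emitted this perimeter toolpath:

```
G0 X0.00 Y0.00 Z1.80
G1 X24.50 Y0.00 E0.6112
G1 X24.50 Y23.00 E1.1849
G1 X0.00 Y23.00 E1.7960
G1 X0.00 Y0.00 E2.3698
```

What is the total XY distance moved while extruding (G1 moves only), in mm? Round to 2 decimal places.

95.00 mm

Sum the Euclidean lengths of each G1 segment: total = 95.00 mm.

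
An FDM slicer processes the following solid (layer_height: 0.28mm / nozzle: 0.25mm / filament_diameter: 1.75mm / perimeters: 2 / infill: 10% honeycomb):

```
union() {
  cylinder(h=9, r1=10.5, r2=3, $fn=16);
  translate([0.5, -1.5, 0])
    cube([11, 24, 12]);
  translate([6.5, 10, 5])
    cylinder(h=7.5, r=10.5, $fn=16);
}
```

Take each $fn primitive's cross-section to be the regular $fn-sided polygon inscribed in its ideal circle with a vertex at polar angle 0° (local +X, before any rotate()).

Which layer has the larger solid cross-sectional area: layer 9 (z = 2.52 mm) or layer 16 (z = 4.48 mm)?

layer 9 (z = 2.52 mm)

Layer 9 (z = 2.52): the cone: at t=0.280 of its height the radius interpolates to r₁+(r₂−r₁)t = 8.400, giving a regular 16-gon of that circumradius (area = (16/2)·8.400²·sin(360°/16) = 216.02 mm²); the cube at (0.5, -1.5) is present — its section is the full 11×24 rectangle (area 264.00 mm²); the cylinder at (6.5, 10) does not reach this height (z outside [5, 12.5]); Combining (union): the regions partially overlap — summed areas 480.02 mm² minus the doubly-counted overlap 61.46 mm² gives 418.56 mm² — area = 418.56 mm². So its area = 418.56 mm². Layer 16 (z = 4.48): the cone (r1=10.5→r2=3) has section circumradius 6.767 here — a regular 16-gon (area = (16/2)·6.767²·sin(360°/16) = 140.18 mm²); the cube at (0.5, -1.5) (footprint 11×24) is included at this height (area 264.00 mm²); the cylinder at (6.5, 10) is absent (z outside [5, 12.5]); Merging all regions: the regions partially overlap — summed areas 404.18 mm² minus the doubly-counted overlap 40.86 mm² gives 363.32 mm² — area = 363.32 mm². So its area = 363.32 mm². Layer 9 is larger (418.56 vs 363.32 mm²).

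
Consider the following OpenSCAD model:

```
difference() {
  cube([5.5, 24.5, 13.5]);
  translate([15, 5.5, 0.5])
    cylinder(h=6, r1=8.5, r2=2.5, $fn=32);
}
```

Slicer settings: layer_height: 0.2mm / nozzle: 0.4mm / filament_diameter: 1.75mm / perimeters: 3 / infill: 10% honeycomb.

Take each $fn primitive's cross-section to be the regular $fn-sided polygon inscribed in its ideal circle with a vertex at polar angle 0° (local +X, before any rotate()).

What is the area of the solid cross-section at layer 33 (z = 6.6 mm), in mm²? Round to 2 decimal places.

At z = 6.6 mm: the 5.5×24.5 cube contributes its full rectangle (area 134.75 mm²); the cone at (15, 5.5) is not intersected at this z (z outside [0.5, 6.5]); Subtracting the remaining from the first: none of the subtracted shapes is present at this height, so the 5.5×24.5 cube is unchanged — area = 134.75 mm². Overall, the cross-section is a single solid region. Net area = 134.75 mm².

134.75 mm²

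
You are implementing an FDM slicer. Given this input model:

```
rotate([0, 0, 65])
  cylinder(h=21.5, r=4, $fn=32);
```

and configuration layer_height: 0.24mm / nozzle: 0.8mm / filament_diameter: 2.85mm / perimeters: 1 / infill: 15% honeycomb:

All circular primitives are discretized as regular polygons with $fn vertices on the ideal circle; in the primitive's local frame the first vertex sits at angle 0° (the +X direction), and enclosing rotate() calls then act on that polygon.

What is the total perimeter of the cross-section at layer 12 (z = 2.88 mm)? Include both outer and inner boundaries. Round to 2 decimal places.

At z = 2.88 mm: the r=4 cylinder contributes a regular 32-gon of circumradius 4 (perimeter = 2·32·4.000·sin(180°/32) = 25.09 mm); (rotated 65° about Z; rotation is an isometry so areas/perimeters/island counts are preserved). Overall, the cross-section is a single solid region. Total boundary length (outer) = 25.09 mm.

25.09 mm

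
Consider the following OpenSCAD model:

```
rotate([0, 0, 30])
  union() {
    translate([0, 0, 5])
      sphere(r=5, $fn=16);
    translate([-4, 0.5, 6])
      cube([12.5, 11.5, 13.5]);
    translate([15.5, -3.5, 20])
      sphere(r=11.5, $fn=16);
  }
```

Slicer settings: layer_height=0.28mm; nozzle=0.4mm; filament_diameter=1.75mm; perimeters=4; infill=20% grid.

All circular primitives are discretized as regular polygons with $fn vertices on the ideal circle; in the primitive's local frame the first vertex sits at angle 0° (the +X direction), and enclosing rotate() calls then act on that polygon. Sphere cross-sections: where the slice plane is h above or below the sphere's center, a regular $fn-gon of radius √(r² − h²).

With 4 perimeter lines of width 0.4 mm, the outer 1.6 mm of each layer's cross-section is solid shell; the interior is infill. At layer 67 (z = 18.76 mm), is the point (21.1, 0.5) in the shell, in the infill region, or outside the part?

At z = 18.76 mm: the sphere is absent (|z−center|=13.760 > r=5); the cube at (-4, 0.5) is present — its section is the full 12.5×11.5 rectangle; the r=11.5 sphere at (15.5, -3.5) slices to a regular 16-gon of circumradius 11.433 (√(r²−h²) with h=1.24 from center); Taking the union: the regions partially overlap (shared area 10.36 mm²), so overlapping operands fuse into one piece — 1 connected region; (whole slice rotated 30° about Z — lengths, areas and connectivity unchanged). Overall, the cross-section is a single solid region. Undo the 30° rotation: the query point maps to (18.523, -10.117) in the un-rotated model frame. The nearest boundary edge runs (23.58, -11.58)→(19.88, -14.06); distance from the point to it = 4.03 mm. The point is inside the cross-section and 4.03 mm from the nearest boundary — more than the 1.6 mm shell width (4 × 0.4), so it's in the infill interior.

infill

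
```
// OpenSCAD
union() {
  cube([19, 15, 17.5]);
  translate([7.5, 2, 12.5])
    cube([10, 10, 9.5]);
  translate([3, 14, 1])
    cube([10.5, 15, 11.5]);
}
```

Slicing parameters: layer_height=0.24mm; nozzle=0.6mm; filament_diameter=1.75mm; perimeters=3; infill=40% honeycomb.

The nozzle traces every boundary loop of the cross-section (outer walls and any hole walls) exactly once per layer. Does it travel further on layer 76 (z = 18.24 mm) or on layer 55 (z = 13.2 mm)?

Layer 76 (z = 18.24): the cube does not reach this height (z outside [0, 17.5]); the cube at (7.5, 2) is present — its section is the full 10×10 rectangle (perimeter 40.00 mm); the cube at (3, 14) is not intersected at this z (z outside [1, 12.5]); Taking the union: only the 10×10 cube at (7.5, 2) is present, so the union is just that shape — boundary = 40.00 mm. So its perimeter = 40.00 mm. Layer 55 (z = 13.2): the 19×15 cube contributes its full rectangle (perimeter 68.00 mm); the 10×10 cube at (7.5, 2) contributes its full rectangle (perimeter 40.00 mm); the cube at (3, 14) is not intersected at this z (z outside [1, 12.5]); Combining (union): the 10×10 cube at (7.5, 2) lies entirely inside the 19×15 cube, so the union is just the 19×15 cube — boundary = 68.00 mm. So its perimeter = 68.00 mm. Layer 55 is larger (68.00 vs 40.00 mm).

layer 55 (z = 13.2 mm)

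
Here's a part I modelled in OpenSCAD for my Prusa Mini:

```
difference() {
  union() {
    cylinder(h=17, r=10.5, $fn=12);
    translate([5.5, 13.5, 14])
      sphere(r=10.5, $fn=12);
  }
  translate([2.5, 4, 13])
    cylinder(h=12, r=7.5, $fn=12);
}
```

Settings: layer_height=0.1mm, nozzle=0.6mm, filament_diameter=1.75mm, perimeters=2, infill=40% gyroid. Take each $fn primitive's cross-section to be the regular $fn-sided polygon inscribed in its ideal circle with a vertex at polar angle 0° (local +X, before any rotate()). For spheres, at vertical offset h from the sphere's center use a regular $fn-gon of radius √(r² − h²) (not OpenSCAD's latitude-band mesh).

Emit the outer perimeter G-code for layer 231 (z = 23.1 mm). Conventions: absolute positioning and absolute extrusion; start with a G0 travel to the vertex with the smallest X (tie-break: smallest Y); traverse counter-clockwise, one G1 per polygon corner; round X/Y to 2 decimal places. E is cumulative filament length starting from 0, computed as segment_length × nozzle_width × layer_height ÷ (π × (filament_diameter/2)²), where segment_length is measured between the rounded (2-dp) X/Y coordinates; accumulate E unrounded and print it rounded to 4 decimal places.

At z = 23.1 mm: the cylinder is absent (z outside [0, 17]); the r=10.5 sphere at (5.5, 13.5) slices to a regular 12-gon of circumradius 5.238 (√(r²−h²) with h=9.1 from center); Taking the union: only the r=10.5 sphere at (5.5, 13.5) is present, so the union is just that shape — 1 connected region; the r=7.5 cylinder at (2.5, 4) gives a regular 12-gon of circumradius 7.5 (constant along its height); Taking the first minus the rest: starting from that combined region, the r=7.5 cylinder at (2.5, 4) partially overlaps it — only the 12.38 mm² overlap (of its 168.75 mm²) is removed, clipping the outline — 1 connected region. The outline is a single polygon with 13 vertices. Extrusion per mm of travel: 0.6 × 0.1 / (π × 0.875²) = 0.024945. Accumulating E over each segment gives final E = 0.8057.

G0 X0.26 Y13.50 Z23.10
G1 X0.91 Y11.07 E0.0627
G1 X2.50 Y11.50 E0.1038
G1 X6.25 Y10.50 E0.2006
G1 X7.85 Y8.89 E0.2573
G1 X8.12 Y8.96 E0.2642
G1 X10.04 Y10.88 E0.3320
G1 X10.74 Y13.50 E0.3996
G1 X10.04 Y16.12 E0.4673
G1 X8.12 Y18.04 E0.5350
G1 X5.50 Y18.74 E0.6026
G1 X2.88 Y18.04 E0.6703
G1 X0.96 Y16.12 E0.7380
G1 X0.26 Y13.50 E0.8057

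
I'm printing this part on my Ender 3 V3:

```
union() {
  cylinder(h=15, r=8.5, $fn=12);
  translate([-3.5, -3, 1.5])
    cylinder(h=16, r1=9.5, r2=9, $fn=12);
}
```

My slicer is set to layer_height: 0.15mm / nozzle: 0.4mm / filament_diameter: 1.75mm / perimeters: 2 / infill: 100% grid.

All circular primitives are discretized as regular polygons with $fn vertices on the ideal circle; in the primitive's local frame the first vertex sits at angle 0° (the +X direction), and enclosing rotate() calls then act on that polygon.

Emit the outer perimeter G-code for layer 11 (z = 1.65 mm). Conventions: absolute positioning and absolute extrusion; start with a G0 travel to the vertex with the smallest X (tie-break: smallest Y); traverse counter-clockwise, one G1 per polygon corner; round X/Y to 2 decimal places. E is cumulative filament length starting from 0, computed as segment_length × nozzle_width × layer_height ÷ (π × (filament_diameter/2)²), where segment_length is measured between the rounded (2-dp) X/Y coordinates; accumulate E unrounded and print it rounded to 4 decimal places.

At z = 1.65 mm: the r=8.5 cylinder gives a regular 12-gon of circumradius 8.5 (constant along its height); the cone at (-3.5, -3) contributes a regular 12-gon of circumradius 9.495 (interpolated between r1=9.5 and r2=9 at t=0.009); Taking the union: the regions partially overlap (shared area 161.60 mm²), so overlapping operands fuse into one piece — 1 connected region. The outline is a single polygon with 16 vertices. Extrusion per mm of travel: 0.4 × 0.15 / (π × 0.875²) = 0.024945. Accumulating E over each segment gives final E = 1.6363.

G0 X-13.00 Y-3.00 Z1.65
G1 X-11.72 Y-7.75 E0.1227
G1 X-8.25 Y-11.22 E0.2451
G1 X-3.50 Y-12.50 E0.3678
G1 X1.25 Y-11.22 E0.4906
G1 X4.72 Y-7.75 E0.6130
G1 X5.04 Y-6.57 E0.6435
G1 X7.36 Y-4.25 E0.7253
G1 X8.50 Y0.00 E0.8351
G1 X7.36 Y4.25 E0.9448
G1 X4.25 Y7.36 E1.0546
G1 X0.00 Y8.50 E1.1643
G1 X-4.25 Y7.36 E1.2741
G1 X-5.71 Y5.90 E1.3256
G1 X-8.25 Y5.22 E1.3912
G1 X-11.72 Y1.75 E1.5136
G1 X-13.00 Y-3.00 E1.6363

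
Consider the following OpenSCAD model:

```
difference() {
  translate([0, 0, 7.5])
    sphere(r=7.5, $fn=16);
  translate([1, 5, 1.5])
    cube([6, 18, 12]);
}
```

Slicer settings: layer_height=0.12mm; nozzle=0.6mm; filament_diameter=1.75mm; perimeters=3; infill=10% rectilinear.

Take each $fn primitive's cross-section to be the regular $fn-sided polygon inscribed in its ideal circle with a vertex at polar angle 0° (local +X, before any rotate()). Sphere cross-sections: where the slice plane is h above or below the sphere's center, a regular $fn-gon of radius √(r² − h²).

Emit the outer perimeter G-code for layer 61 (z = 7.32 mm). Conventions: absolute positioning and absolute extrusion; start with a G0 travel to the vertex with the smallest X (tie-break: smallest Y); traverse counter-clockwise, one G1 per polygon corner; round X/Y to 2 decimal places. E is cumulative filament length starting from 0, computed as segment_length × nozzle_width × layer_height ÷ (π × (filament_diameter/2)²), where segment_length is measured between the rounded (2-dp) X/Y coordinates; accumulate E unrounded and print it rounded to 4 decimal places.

G0 X-7.50 Y0.00 Z7.32
G1 X-6.93 Y-2.87 E0.0876
G1 X-5.30 Y-5.30 E0.1752
G1 X-2.87 Y-6.93 E0.2628
G1 X0.00 Y-7.50 E0.3504
G1 X2.87 Y-6.93 E0.4379
G1 X5.30 Y-5.30 E0.5255
G1 X6.93 Y-2.87 E0.6131
G1 X7.50 Y0.00 E0.7007
G1 X6.93 Y2.87 E0.7883
G1 X5.50 Y5.00 E0.8651
G1 X1.00 Y5.00 E0.9998
G1 X1.00 Y7.30 E1.0686
G1 X0.00 Y7.50 E1.0992
G1 X-2.87 Y6.93 E1.1868
G1 X-5.30 Y5.30 E1.2744
G1 X-6.93 Y2.87 E1.3619
G1 X-7.50 Y0.00 E1.4495

At z = 7.32 mm: the r=7.5 sphere slices to a regular 16-gon of circumradius 7.498 (√(r²−h²) with h=0.18 from center); the cube at (1, 5) is present — its section is the full 6×18 rectangle; Subtracting the remaining from the first: starting from the r=7.5 sphere, the 6×18 cube at (1, 5) partially overlaps it — only the 6.69 mm² overlap (of its 108.00 mm²) is removed, clipping the outline — 1 connected region. The outline is a single polygon with 17 vertices. Extrusion per mm of travel: 0.6 × 0.12 / (π × 0.875²) = 0.029934. Accumulating E over each segment gives final E = 1.4495.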